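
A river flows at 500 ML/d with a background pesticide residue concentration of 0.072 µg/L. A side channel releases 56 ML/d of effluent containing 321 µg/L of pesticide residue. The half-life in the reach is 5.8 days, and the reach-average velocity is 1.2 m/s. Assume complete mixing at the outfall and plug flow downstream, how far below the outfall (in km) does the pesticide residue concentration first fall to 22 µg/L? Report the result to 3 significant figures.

336 km

Flow-weighted average: C = (500.0·0.07200 + 56.00·321.0) / 556.0 = 18010/556.0 = 32.40 µg/L.
Half-life 5.8 d → k = ln 2 / 5.8 = 0.1195 d⁻¹.
Set 32.40·exp(−k·t) = 22 → t = ln(32.40/22)/k = 279800 s = 77.72 h.
Distance = v·t = 1.2·279800 = 335700 m = 335.7 km.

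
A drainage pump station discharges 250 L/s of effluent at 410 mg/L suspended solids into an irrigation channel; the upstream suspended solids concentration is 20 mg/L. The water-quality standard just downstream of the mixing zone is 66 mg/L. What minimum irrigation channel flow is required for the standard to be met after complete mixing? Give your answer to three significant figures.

Set C_mix = 66: (Q·20.00 + 250.0·410.0) / (Q + 250.0) = 66
→ Q = 250.0·(410.0 − 66)/(66 − 20.00) = 1870 L/s.

1870 L/s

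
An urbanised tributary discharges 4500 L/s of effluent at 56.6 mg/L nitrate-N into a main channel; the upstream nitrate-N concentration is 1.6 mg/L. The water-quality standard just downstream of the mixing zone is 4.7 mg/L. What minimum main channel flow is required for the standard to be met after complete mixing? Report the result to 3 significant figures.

Set C_mix = 4.7: (Q·1.600 + 4500·56.60) / (Q + 4500) = 4.7
→ Q = 4500·(56.60 − 4.7)/(4.7 − 1.600) = 75340 L/s.

75300 L/s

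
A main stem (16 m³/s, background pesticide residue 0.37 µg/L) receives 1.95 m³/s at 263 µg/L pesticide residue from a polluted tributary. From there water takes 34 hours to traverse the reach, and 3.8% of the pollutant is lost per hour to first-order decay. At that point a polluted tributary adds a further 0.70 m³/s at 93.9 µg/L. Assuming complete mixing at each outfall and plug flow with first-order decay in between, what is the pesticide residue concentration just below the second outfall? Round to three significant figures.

After mixing, C = (16.00·0.3700 + 1.950·263.0) / 17.95 = 518.8/17.95 = 28.90 µg/L; combined flow 17.95 m³/s.
3.8%/h lost → k = −ln(1 − 0.038) = 0.03874 h⁻¹.
After decay, C = 28.90 × e^(−kt) = 28.90 × 0.2679 = 7.742 µg/L.
Second outfall: C = (17.95·7.742 + 0.7000·93.90)/18.65 = 10.98 µg/L.

11.0 µg/L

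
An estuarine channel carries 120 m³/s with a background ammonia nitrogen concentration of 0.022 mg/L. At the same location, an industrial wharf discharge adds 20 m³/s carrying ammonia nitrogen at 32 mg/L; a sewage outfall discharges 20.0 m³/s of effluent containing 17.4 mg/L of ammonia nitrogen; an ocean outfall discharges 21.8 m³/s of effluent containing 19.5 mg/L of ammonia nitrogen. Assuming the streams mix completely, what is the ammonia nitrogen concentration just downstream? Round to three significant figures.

After mixing, C = (120.0·0.02200 + 20.00·32.00 + 20.00·17.40 + 21.80·19.50) / 181.8 = 1416/181.8 = 7.787 mg/L.

7.79 mg/L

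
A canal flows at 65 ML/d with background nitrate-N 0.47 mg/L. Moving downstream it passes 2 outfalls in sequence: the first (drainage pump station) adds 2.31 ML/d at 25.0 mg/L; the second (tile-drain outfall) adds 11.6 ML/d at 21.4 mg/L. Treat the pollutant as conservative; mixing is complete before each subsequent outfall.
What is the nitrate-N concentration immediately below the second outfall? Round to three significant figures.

Outfall 1: combined Q = 67.31 ML/d; C = (65.00·0.4700 + 2.310·25.00)/67.31 = 1.312 mg/L.
Outfall 2: combined Q = 78.91 ML/d; C = (67.31·1.312 + 11.60·21.40)/78.91 = 4.265 mg/L.

4.26 mg/L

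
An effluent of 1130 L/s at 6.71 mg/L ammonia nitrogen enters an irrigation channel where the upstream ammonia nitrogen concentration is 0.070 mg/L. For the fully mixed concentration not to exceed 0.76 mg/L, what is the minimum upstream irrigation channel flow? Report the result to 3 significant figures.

9740 L/s

Set C_mix = 0.76: (Q·0.07000 + 1130·6.710) / (Q + 1130) = 0.76
→ Q = 1130·(6.710 − 0.76)/(0.76 − 0.07000) = 9744 L/s.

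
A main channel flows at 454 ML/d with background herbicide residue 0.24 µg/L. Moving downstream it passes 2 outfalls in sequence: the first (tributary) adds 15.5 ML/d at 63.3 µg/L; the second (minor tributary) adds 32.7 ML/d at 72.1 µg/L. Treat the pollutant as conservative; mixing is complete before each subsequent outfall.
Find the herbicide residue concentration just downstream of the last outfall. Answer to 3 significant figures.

6.87 µg/L

Below outfall 1: Q → 469.5 ML/d, C = (454.0·0.2400 + 15.50·63.30)/469.5 = 2.322 µg/L.
Below outfall 2: Q → 502.2 ML/d, C = (469.5·2.322 + 32.70·72.10)/502.2 = 6.865 µg/L.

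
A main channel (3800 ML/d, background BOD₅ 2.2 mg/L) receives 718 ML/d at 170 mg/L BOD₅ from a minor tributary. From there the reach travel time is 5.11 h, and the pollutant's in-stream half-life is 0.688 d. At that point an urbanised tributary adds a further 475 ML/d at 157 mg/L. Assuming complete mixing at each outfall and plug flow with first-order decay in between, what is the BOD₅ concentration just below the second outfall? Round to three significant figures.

36.0 mg/L

Mass balance: C = (3800·2.200 + 718.0·170.0) / 4518 = 130400/4518 = 28.87 mg/L; combined flow 4518 ML/d.
Half-life 0.688 d → k = ln 2 / 0.688 = 1.007 d⁻¹.
After decay, C = 28.87 × e^(−kt) = 28.87 × 0.8069 = 23.29 mg/L.
At the second outfall, C = (4518·23.29 + 475.0·157.0) / (4518 + 475.0) = 36.01 mg/L.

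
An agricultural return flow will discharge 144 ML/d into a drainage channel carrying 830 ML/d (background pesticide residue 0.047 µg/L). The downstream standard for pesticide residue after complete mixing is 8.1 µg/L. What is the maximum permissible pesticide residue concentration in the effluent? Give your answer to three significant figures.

At the limit, (Qr·Cr + Qe·Cₑ)/(Qr + Qe) = 8.1:
Cₑ = (974.0·8.1 − 830.0·0.04700) / 144.0 = 54.52 µg/L.

54.5 µg/L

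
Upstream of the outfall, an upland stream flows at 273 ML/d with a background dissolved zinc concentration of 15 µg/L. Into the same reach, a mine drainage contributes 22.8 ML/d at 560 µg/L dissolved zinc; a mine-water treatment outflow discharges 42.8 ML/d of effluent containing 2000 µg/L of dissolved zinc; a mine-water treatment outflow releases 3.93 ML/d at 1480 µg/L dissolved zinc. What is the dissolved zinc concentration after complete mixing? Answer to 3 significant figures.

Mixed concentration C = ΣQC/ΣQ = (273.0·15.00 + 22.80·560.0 + 42.80·2000 + 3.930·1480) / 342.5 = 108300/342.5 = 316.1 µg/L.

316 µg/L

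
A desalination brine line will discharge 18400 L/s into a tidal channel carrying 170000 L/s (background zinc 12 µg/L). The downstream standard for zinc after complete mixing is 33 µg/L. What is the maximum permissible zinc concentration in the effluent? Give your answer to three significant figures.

At the limit, (Qr·Cr + Qe·Cₑ)/(Qr + Qe) = 33:
Cₑ = (188400·33 − 170000·12.00) / 18400 = 227.0 µg/L.

227 µg/L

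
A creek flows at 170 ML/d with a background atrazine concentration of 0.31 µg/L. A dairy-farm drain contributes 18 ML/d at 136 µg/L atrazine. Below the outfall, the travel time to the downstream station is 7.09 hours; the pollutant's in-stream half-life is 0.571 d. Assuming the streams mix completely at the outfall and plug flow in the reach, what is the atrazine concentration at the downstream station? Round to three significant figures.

9.29 µg/L

Conservation of mass: C = (170.0·0.3100 + 18.00·136.0) / 188.0 = 2501/188.0 = 13.30 µg/L.
Half-life 0.571 d → k = ln 2 / 0.571 = 1.214 d⁻¹.
After decay, C = 13.30 × e^(−kt) = 13.30 × 0.6986 = 9.293 µg/L.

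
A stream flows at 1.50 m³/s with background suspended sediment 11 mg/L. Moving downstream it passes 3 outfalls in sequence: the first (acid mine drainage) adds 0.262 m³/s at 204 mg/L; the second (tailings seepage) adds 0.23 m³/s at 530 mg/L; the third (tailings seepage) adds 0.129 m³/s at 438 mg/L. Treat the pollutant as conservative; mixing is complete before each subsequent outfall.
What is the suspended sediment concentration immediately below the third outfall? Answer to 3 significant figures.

After outfall 1: Q = 1.500 + 0.2620 = 1.762 m³/s; C = (1.500·11.00 + 0.2620·204.0)/1.762 = 39.70 mg/L.
After outfall 2: Q = 1.762 + 0.2300 = 1.992 m³/s; C = (1.762·39.70 + 0.2300·530.0)/1.992 = 96.31 mg/L.
After outfall 3: Q = 1.992 + 0.1290 = 2.121 m³/s; C = (1.992·96.31 + 0.1290·438.0)/2.121 = 117.1 mg/L.

117 mg/L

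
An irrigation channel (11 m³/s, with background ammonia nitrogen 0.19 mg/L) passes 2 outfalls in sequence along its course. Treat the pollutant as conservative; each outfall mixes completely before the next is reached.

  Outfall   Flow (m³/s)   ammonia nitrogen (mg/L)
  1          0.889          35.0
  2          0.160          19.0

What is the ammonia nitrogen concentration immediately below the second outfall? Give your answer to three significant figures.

3.01 mg/L

Below outfall 1: Q → 11.89 m³/s, C = (11.00·0.1900 + 0.8890·35.00)/11.89 = 2.793 mg/L.
Below outfall 2: Q → 12.05 m³/s, C = (11.89·2.793 + 0.1600·19.00)/12.05 = 3.008 mg/L.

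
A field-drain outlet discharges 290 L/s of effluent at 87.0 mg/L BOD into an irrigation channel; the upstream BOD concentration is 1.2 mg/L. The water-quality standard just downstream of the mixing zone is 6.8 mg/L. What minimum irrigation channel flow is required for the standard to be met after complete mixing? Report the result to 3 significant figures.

4150 L/s

Set C_mix = 6.8: (Q·1.200 + 290.0·87.00) / (Q + 290.0) = 6.8
→ Q = 290.0·(87.00 − 6.8)/(6.8 − 1.200) = 4153 L/s.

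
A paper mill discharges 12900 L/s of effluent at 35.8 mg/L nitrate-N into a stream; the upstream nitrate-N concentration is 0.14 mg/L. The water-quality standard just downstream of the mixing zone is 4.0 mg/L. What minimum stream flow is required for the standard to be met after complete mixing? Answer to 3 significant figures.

106000 L/s

Set C_mix = 4.0: (Q·0.1400 + 12900·35.80) / (Q + 12900) = 4.0
→ Q = 12900·(35.80 − 4.0)/(4.0 − 0.1400) = 106300 L/s.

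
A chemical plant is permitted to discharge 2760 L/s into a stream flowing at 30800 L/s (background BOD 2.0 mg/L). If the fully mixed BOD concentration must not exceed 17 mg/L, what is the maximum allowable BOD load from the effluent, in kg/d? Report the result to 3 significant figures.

44000 kg/d

Mass balance at the limit: 30800·2.000 + 2760·Cₑ = 33560·17 → Cₑ = 184.4 mg/L.
2760 L/s = 2.760 m³/s. Load = 2.760 m³/s × 184.4 g/m³ × 86 400 s/d = 43970 kg/d.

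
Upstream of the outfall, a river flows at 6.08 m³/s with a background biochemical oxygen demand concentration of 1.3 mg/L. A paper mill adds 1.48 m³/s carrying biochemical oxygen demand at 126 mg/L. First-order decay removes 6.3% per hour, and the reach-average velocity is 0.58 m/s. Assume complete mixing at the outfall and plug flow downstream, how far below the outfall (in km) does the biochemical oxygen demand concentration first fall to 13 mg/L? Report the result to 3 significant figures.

Conservation of mass: C = (6.080·1.300 + 1.480·126.0) / 7.560 = 194.4/7.560 = 25.71 mg/L.
6.3%/h lost → k = −ln(1 − 0.063) = 0.06507 h⁻¹.
Set 25.71·exp(−k·t) = 13 → t = ln(25.71/13)/k = 37730 s = 10.48 h.
Distance = v·t = 0.58·37730 = 21880 m = 21.88 km.

21.9 km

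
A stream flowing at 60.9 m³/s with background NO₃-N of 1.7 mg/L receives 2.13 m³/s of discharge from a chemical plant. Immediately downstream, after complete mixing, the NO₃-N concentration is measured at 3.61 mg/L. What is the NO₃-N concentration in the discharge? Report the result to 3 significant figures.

Mass balance: 60.90·1.700 + 2.130·Cₑ = 63.03·3.610
→ Cₑ = (63.03·3.610 − 60.90·1.700) / 2.130 = 58.22 mg/L.

58.2 mg/L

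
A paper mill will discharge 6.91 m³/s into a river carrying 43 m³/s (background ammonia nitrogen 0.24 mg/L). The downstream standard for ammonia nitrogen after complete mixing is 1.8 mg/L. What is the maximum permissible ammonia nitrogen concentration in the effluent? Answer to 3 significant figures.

At the limit, (Qr·Cr + Qe·Cₑ)/(Qr + Qe) = 1.8:
Cₑ = (49.91·1.8 − 43.00·0.2400) / 6.910 = 11.51 mg/L.

11.5 mg/L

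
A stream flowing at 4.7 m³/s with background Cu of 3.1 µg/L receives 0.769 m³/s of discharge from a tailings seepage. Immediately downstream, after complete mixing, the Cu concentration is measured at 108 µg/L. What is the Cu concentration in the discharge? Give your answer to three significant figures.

Mass balance: 4.700·3.100 + 0.7690·Cₑ = 5.469·108.0
→ Cₑ = (5.469·108.0 − 4.700·3.100) / 0.7690 = 749.1 µg/L.

749 µg/L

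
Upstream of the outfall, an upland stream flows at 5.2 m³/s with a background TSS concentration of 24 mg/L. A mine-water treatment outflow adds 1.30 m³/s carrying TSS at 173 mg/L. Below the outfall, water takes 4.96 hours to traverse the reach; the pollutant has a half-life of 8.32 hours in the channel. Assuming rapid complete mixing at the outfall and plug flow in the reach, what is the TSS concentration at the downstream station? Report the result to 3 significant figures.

35.6 mg/L

After mixing, C = (5.200·24.00 + 1.300·173.0) / 6.500 = 349.7/6.500 = 53.80 mg/L.
Half-life 8.32 h → k = ln 2 / 8.32 = 0.08331 h⁻¹ = 1.999 d⁻¹.
Applying C = C₀e^(−kt): 53.80 × 0.6615 = 35.59 mg/L.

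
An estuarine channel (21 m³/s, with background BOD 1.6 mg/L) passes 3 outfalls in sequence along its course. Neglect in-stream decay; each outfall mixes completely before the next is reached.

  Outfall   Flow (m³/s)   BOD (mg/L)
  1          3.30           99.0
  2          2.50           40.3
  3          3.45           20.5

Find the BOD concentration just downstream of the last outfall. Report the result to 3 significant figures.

Outfall 1: combined Q = 24.30 m³/s; C = (21.00·1.600 + 3.300·99.00)/24.30 = 14.83 mg/L.
Outfall 2: combined Q = 26.80 m³/s; C = (24.30·14.83 + 2.500·40.30)/26.80 = 17.20 mg/L.
Outfall 3: combined Q = 30.25 m³/s; C = (26.80·17.20 + 3.450·20.50)/30.25 = 17.58 mg/L.

17.6 mg/L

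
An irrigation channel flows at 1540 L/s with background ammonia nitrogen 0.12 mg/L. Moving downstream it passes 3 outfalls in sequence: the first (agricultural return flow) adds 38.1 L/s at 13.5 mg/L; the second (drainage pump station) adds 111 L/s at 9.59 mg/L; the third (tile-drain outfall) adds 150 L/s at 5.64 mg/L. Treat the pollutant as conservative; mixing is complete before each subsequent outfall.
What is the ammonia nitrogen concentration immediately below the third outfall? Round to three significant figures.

1.42 mg/L

After outfall 1: Q = 1540 + 38.10 = 1578 L/s; C = (1540·0.1200 + 38.10·13.50)/1578 = 0.4430 mg/L.
After outfall 2: Q = 1578 + 111.0 = 1689 L/s; C = (1578·0.4430 + 111.0·9.590)/1689 = 1.044 mg/L.
After outfall 3: Q = 1689 + 150.0 = 1839 L/s; C = (1689·1.044 + 150.0·5.640)/1839 = 1.419 mg/L.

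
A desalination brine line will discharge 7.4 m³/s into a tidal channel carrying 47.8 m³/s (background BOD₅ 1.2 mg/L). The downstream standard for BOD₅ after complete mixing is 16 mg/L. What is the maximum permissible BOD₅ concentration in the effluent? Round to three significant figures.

At the limit, (Qr·Cr + Qe·Cₑ)/(Qr + Qe) = 16:
Cₑ = (55.20·16 − 47.80·1.200) / 7.400 = 111.6 mg/L.

112 mg/L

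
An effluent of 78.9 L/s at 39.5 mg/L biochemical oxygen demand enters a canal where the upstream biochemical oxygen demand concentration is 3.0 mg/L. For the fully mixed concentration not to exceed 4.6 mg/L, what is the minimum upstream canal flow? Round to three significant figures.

Set C_mix = 4.6: (Q·3.000 + 78.90·39.50) / (Q + 78.90) = 4.6
→ Q = 78.90·(39.50 − 4.6)/(4.6 − 3.000) = 1721 L/s.

1720 L/s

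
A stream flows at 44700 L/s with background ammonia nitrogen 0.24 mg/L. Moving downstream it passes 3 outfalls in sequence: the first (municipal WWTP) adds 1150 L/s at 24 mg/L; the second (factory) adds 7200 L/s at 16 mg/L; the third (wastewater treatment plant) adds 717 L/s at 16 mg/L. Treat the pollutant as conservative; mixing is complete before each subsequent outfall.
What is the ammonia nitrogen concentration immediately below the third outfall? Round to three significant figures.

Below outfall 1: Q → 45850 L/s, C = (44700·0.2400 + 1150·24.00)/45850 = 0.8359 mg/L.
Below outfall 2: Q → 53050 L/s, C = (45850·0.8359 + 7200·16.00)/53050 = 2.894 mg/L.
Below outfall 3: Q → 53770 L/s, C = (53050·2.894 + 717.0·16.00)/53770 = 3.069 mg/L.

3.07 mg/L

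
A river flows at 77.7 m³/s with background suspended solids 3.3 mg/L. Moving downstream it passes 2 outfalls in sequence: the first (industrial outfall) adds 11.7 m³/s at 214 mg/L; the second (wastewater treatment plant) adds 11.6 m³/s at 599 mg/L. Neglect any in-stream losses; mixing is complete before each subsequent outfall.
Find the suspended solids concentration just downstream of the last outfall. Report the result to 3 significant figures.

After outfall 1: Q = 77.70 + 11.70 = 89.40 m³/s; C = (77.70·3.300 + 11.70·214.0)/89.40 = 30.87 mg/L.
After outfall 2: Q = 89.40 + 11.60 = 101.0 m³/s; C = (89.40·30.87 + 11.60·599.0)/101.0 = 96.12 mg/L.

96.1 mg/L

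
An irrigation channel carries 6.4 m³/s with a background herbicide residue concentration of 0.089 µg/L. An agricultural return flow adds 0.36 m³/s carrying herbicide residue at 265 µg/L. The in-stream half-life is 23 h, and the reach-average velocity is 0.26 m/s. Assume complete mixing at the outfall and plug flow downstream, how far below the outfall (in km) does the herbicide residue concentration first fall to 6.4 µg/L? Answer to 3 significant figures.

Mixed concentration C = ΣQC/ΣQ = (6.400·0.08900 + 0.3600·265.0) / 6.760 = 95.97/6.760 = 14.20 µg/L.
Half-life 23 h → k = ln 2 / 23 = 0.03014 h⁻¹ = 0.7233 d⁻¹.
Set 14.20·exp(−k·t) = 6.4 → t = ln(14.20/6.4)/k = 95170 s = 26.44 h.
Distance = v·t = 0.26·95170 = 24740 m = 24.74 km.

24.7 km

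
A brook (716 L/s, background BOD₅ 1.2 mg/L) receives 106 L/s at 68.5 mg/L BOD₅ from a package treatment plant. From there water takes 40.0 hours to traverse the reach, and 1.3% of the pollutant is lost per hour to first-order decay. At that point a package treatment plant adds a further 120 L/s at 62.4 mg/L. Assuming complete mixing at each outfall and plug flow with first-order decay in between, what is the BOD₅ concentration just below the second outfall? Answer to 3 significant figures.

13.1 mg/L

Mass balance: C = (716.0·1.200 + 106.0·68.50) / 822.0 = 8120/822.0 = 9.879 mg/L; combined flow 822.0 L/s.
1.3%/h lost → k = −ln(1 − 0.013) = 0.01309 h⁻¹.
Decay over the reach: 9.879·exp(−kt) = 9.879·0.5925 = 5.853 mg/L.
At the second outfall, C = (822.0·5.853 + 120.0·62.40) / (822.0 + 120.0) = 13.06 mg/L.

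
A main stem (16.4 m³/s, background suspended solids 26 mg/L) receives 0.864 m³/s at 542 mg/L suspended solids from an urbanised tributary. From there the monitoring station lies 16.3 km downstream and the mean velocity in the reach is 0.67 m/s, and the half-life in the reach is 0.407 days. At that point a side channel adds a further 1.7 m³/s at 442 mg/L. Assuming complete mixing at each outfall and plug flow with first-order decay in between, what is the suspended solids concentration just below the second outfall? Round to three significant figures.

68.8 mg/L

Conservation of mass: C = (16.40·26.00 + 0.8640·542.0) / 17.26 = 894.7/17.26 = 51.82 mg/L; combined flow 17.26 m³/s.
Travel time t = 16.3·1000 / 0.67 = 24330 s = 6.758 h.
Half-life 0.407 d → k = ln 2 / 0.407 = 1.703 d⁻¹.
First-order decay: C = 51.82·exp(−k·t) = 51.82·0.6191 = 32.08 mg/L.
Second outfall: C = (17.26·32.08 + 1.700·442.0)/18.96 = 68.83 mg/L.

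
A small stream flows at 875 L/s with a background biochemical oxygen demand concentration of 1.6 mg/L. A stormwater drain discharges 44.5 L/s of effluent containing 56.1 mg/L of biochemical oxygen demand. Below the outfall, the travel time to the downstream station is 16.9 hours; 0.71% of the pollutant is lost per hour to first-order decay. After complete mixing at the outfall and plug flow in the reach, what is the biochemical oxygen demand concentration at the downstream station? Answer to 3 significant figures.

Flow-weighted average: C = (875.0·1.600 + 44.50·56.10) / 919.5 = 3896/919.5 = 4.238 mg/L.
0.71%/h lost → k = −ln(1 − 0.0071) = 0.007125 h⁻¹.
First-order decay: C = 4.238·exp(−k·t) = 4.238·0.8865 = 3.757 mg/L.

3.76 mg/L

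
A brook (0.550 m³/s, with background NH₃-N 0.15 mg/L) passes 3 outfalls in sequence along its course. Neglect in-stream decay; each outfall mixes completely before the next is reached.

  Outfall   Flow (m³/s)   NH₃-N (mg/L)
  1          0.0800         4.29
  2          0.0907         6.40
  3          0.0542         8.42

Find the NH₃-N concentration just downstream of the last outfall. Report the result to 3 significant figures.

1.89 mg/L

Below outfall 1: Q → 0.6300 m³/s, C = (0.5500·0.1500 + 0.08000·4.290)/0.6300 = 0.6757 mg/L.
Below outfall 2: Q → 0.7207 m³/s, C = (0.6300·0.6757 + 0.09070·6.400)/0.7207 = 1.396 mg/L.
Below outfall 3: Q → 0.7749 m³/s, C = (0.7207·1.396 + 0.05420·8.420)/0.7749 = 1.887 mg/L.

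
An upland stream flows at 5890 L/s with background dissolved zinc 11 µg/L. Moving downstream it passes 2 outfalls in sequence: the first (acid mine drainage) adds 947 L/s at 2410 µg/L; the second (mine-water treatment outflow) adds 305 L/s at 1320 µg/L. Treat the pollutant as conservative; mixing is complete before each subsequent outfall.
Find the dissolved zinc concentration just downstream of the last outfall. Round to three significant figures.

Below outfall 1: Q → 6837 L/s, C = (5890·11.00 + 947.0·2410)/6837 = 343.3 µg/L.
Below outfall 2: Q → 7142 L/s, C = (6837·343.3 + 305.0·1320)/7142 = 385.0 µg/L.

385 µg/L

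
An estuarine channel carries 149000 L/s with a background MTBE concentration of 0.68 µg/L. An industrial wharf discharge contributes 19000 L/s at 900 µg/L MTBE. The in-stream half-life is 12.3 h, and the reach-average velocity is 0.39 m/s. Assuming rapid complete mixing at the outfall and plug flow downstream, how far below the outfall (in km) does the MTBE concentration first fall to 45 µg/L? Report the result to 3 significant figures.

20.5 km

Mass balance: C = (149000·0.6800 + 19000·900.0) / 168000 = 17200000/168000 = 102.4 µg/L.
Half-life 12.3 h → k = ln 2 / 12.3 = 0.05635 h⁻¹ = 1.352 d⁻¹.
Set 102.4·exp(−k·t) = 45 → t = ln(102.4/45)/k = 52520 s = 14.59 h.
Distance = v·t = 0.39·52520 = 20480 m = 20.48 km.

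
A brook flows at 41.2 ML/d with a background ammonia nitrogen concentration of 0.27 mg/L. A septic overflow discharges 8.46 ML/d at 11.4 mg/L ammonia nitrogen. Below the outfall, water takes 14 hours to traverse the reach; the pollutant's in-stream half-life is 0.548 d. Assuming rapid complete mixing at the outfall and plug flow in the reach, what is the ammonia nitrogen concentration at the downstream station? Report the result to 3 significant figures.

1.04 mg/L

Mass balance: C = (41.20·0.2700 + 8.460·11.40) / 49.66 = 107.6/49.66 = 2.166 mg/L.
Half-life 0.548 d → k = ln 2 / 0.548 = 1.265 d⁻¹.
Decay over the reach: 2.166·exp(−kt) = 2.166·0.4781 = 1.036 mg/L.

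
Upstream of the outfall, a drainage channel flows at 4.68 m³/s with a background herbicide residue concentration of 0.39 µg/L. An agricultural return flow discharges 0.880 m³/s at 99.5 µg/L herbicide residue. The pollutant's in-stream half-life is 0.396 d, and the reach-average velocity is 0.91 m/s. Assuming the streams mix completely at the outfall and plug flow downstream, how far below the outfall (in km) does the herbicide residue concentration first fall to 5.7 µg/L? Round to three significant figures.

Conservation of mass: C = (4.680·0.3900 + 0.8800·99.50) / 5.560 = 89.39/5.560 = 16.08 µg/L.
Half-life 0.396 d → k = ln 2 / 0.396 = 1.750 d⁻¹.
Set 16.08·exp(−k·t) = 5.7 → t = ln(16.08/5.7)/k = 51180 s = 14.22 h.
Distance = v·t = 0.91·51180 = 46580 m = 46.58 km.

46.6 km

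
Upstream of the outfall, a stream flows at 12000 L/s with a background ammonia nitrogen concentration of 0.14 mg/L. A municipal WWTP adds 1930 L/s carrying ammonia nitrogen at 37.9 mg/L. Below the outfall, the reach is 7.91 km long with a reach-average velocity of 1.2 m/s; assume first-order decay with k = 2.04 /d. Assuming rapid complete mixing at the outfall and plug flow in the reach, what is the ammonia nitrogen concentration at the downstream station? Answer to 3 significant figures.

4.60 mg/L

Conservation of mass: C = (12000·0.1400 + 1930·37.90) / 13930 = 74830/13930 = 5.372 mg/L.
Travel time t = 7.91·1000 / 1.2 = 6592 s = 1.831 h.
Applying C = C₀e^(−kt): 5.372 × 0.8559 = 4.597 mg/L.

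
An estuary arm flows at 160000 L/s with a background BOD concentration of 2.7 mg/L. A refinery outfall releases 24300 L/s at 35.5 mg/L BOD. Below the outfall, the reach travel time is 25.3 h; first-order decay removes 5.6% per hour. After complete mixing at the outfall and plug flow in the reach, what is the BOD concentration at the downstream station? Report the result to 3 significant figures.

1.63 mg/L

Flow-weighted average: C = (160000·2.700 + 24300·35.50) / 184300 = 1295000/184300 = 7.025 mg/L.
5.6%/h lost → k = −ln(1 − 0.056) = 0.05763 h⁻¹.
Applying C = C₀e^(−kt): 7.025 × 0.2327 = 1.635 mg/L.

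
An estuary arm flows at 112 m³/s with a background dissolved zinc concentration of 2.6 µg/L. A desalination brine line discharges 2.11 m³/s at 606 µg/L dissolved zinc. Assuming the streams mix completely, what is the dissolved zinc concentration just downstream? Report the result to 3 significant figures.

13.8 µg/L

After mixing, C = (112.0·2.600 + 2.110·606.0) / 114.1 = 1570/114.1 = 13.76 µg/L.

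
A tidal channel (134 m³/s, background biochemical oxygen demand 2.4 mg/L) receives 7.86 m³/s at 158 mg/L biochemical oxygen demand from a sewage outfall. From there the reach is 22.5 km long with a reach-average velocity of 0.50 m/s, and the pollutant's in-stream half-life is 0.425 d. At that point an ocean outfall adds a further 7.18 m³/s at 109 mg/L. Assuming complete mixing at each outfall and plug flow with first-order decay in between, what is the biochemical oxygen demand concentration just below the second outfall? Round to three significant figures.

Flow-weighted average: C = (134.0·2.400 + 7.860·158.0) / 141.9 = 1563/141.9 = 11.02 mg/L; combined flow 141.9 m³/s.
Travel time t = 22.5·1000 / 0.50 = 45000 s = 12.50 h.
Half-life 0.425 d → k = ln 2 / 0.425 = 1.631 d⁻¹.
After decay, C = 11.02 × e^(−kt) = 11.02 × 0.4277 = 4.713 mg/L.
At the second outfall, C = (141.9·4.713 + 7.180·109.0) / (141.9 + 7.180) = 9.737 mg/L.

9.74 mg/L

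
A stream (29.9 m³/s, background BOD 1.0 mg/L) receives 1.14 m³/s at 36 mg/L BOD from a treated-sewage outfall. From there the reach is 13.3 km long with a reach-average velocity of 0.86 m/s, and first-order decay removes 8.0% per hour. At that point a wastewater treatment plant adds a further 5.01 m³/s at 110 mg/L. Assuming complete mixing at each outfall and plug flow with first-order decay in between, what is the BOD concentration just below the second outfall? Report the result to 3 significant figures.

Mass balance: C = (29.90·1.000 + 1.140·36.00) / 31.04 = 70.94/31.04 = 2.285 mg/L; combined flow 31.04 m³/s.
Travel time t = 13.3·1000 / 0.86 = 15470 s = 4.296 h.
8.0%/h lost → k = −ln(1 − 0.08) = 0.08338 h⁻¹.
After decay, C = 2.285 × e^(−kt) = 2.285 × 0.6989 = 1.597 mg/L.
Second outfall: C = (31.04·1.597 + 5.010·110.0)/36.05 = 16.66 mg/L.

16.7 mg/L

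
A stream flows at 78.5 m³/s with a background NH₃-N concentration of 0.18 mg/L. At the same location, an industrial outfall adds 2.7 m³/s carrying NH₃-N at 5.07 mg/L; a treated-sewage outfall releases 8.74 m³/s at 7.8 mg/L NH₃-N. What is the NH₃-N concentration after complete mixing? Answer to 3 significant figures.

After mixing, C = (78.50·0.1800 + 2.700·5.070 + 8.740·7.800) / 89.94 = 95.99/89.94 = 1.067 mg/L.

1.07 mg/L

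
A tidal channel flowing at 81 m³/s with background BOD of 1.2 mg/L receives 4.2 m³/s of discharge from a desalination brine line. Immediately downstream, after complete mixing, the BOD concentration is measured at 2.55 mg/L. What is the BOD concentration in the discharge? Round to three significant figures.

Mass balance: 81.00·1.200 + 4.200·Cₑ = 85.20·2.550
→ Cₑ = (85.20·2.550 − 81.00·1.200) / 4.200 = 28.59 mg/L.

28.6 mg/L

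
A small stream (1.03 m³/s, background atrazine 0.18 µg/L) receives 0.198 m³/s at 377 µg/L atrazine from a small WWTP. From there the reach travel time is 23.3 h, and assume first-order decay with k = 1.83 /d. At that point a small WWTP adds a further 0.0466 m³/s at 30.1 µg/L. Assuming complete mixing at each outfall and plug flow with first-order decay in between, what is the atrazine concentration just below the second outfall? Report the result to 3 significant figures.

11.0 µg/L

Flow-weighted average: C = (1.030·0.1800 + 0.1980·377.0) / 1.228 = 74.83/1.228 = 60.94 µg/L; combined flow 1.228 m³/s.
After decay, C = 60.94 × e^(−kt) = 60.94 × 0.1692 = 10.31 µg/L.
At the second outfall, C = (1.228·10.31 + 0.04660·30.10) / (1.228 + 0.04660) = 11.03 µg/L.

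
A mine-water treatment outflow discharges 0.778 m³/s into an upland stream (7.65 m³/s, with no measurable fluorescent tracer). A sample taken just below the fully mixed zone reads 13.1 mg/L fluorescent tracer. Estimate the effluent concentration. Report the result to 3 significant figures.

142 mg/L

Mass balance: 7.650·0 + 0.7780·Cₑ = 8.428·13.10
→ Cₑ = (8.428·13.10 − 7.650·0) / 0.7780 = 141.9 mg/L.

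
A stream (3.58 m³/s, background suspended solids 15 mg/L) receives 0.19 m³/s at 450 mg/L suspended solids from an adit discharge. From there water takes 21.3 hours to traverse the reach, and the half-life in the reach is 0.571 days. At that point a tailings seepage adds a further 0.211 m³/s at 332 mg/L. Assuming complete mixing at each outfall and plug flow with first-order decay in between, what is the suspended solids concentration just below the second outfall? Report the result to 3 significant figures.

29.5 mg/L

Mass balance: C = (3.580·15.00 + 0.1900·450.0) / 3.770 = 139.2/3.770 = 36.92 mg/L; combined flow 3.770 m³/s.
Half-life 0.571 d → k = ln 2 / 0.571 = 1.214 d⁻¹.
First-order decay: C = 36.92·exp(−k·t) = 36.92·0.3405 = 12.57 mg/L.
Second outfall: C = (3.770·12.57 + 0.2110·332.0)/3.981 = 29.50 mg/L.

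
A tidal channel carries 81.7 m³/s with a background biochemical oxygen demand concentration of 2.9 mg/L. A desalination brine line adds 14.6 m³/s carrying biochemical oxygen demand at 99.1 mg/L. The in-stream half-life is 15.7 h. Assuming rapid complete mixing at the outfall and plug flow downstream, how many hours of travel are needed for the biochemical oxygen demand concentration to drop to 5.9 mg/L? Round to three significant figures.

Mixed concentration C = ΣQC/ΣQ = (81.70·2.900 + 14.60·99.10) / 96.30 = 1684/96.30 = 17.48 mg/L.
Half-life 15.7 h → k = ln 2 / 15.7 = 0.04415 h⁻¹ = 1.060 d⁻¹.
17.48·exp(−k·t) = 5.9 → t = ln(17.48/5.9)/k = 88580 s = 24.61 h.

24.6 h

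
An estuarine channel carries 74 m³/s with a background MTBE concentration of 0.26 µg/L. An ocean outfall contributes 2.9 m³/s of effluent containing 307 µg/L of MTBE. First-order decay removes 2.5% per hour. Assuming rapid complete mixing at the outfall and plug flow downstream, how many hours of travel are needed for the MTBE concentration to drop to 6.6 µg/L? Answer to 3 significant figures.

Mixed concentration C = ΣQC/ΣQ = (74.00·0.2600 + 2.900·307.0) / 76.90 = 909.5/76.90 = 11.83 µg/L.
2.5%/h lost → k = −ln(1 − 0.025) = 0.02532 h⁻¹.
11.83·exp(−k·t) = 6.6 → t = ln(11.83/6.6)/k = 82950 s = 23.04 h.

23.0 h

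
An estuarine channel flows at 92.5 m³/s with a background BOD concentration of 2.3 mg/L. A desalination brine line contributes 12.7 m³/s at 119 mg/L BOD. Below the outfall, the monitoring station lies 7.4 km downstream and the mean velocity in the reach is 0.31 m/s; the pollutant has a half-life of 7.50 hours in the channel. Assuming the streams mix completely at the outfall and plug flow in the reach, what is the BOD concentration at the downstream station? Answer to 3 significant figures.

8.88 mg/L

After mixing, C = (92.50·2.300 + 12.70·119.0) / 105.2 = 1724/105.2 = 16.39 mg/L.
Travel time t = 7.4·1000 / 0.31 = 23870 s = 6.631 h.
Half-life 7.50 h → k = ln 2 / 7.50 = 0.09242 h⁻¹ = 2.218 d⁻¹.
Decay over the reach: 16.39·exp(−kt) = 16.39·0.5418 = 8.880 mg/L.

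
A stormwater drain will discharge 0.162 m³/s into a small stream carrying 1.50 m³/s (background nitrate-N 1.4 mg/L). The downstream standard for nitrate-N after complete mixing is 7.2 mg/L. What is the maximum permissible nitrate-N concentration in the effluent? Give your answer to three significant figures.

At the limit, (Qr·Cr + Qe·Cₑ)/(Qr + Qe) = 7.2:
Cₑ = (1.662·7.2 − 1.500·1.400) / 0.1620 = 60.90 mg/L.

60.9 mg/L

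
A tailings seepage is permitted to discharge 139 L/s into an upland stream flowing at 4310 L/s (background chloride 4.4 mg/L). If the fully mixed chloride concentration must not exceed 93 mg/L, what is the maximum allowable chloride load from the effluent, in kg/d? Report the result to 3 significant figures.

Mass balance at the limit: 4310·4.400 + 139.0·Cₑ = 4449·93 → Cₑ = 2840 mg/L.
139.0 L/s = 0.1390 m³/s. Load = 0.1390 m³/s × 2840 g/m³ × 86 400 s/d = 34110 kg/d.

34100 kg/d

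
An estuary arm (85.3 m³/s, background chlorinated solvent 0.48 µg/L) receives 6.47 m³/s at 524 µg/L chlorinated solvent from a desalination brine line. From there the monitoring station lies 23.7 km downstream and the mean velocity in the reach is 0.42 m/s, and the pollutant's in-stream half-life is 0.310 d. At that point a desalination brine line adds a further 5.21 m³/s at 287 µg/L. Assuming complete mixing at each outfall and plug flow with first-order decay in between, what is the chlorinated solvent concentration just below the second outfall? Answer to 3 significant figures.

Flow-weighted average: C = (85.30·0.4800 + 6.470·524.0) / 91.77 = 3431/91.77 = 37.39 µg/L; combined flow 91.77 m³/s.
Travel time t = 23.7·1000 / 0.42 = 56430 s = 15.67 h.
Half-life 0.310 d → k = ln 2 / 0.310 = 2.236 d⁻¹.
First-order decay: C = 37.39·exp(−k·t) = 37.39·0.2322 = 8.680 µg/L.
Second outfall: C = (91.77·8.680 + 5.210·287.0)/96.98 = 23.63 µg/L.

23.6 µg/L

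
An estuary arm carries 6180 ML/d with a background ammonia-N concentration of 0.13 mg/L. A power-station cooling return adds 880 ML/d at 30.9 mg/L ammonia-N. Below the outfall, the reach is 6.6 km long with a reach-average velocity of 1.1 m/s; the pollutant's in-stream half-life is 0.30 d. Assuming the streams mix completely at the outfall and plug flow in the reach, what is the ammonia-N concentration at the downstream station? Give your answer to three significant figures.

Mass balance: C = (6180·0.1300 + 880.0·30.90) / 7060 = 28000/7060 = 3.965 mg/L.
Travel time t = 6.6·1000 / 1.1 = 6000 s = 1.667 h.
Half-life 0.30 d → k = ln 2 / 0.30 = 2.310 d⁻¹.
Decay over the reach: 3.965·exp(−kt) = 3.965·0.8518 = 3.378 mg/L.

3.38 mg/L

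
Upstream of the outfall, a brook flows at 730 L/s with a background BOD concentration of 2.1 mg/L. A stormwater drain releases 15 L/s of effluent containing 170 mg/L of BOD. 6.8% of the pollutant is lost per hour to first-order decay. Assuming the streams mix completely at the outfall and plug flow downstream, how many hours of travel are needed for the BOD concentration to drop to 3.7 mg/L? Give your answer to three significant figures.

Mixed concentration C = ΣQC/ΣQ = (730.0·2.100 + 15.00·170.0) / 745.0 = 4083/745.0 = 5.481 mg/L.
6.8%/h lost → k = −ln(1 − 0.068) = 0.07042 h⁻¹.
5.481·exp(−k·t) = 3.7 → t = ln(5.481/3.7)/k = 20080 s = 5.579 h.

5.58 h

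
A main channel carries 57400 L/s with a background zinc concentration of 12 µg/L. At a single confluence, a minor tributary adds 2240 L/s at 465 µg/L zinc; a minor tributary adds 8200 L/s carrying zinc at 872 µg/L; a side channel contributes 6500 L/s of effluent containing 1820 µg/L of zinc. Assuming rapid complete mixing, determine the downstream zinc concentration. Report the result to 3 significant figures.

Mixed concentration C = ΣQC/ΣQ = (57400·12.00 + 2240·465.0 + 8200·872.0 + 6500·1820) / 74340 = 20710000/74340 = 278.6 µg/L.

279 µg/L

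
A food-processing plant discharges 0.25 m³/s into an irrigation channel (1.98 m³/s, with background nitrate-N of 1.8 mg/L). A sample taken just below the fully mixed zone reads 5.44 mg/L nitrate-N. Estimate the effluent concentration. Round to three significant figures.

Mass balance: 1.980·1.800 + 0.2500·Cₑ = 2.230·5.440
→ Cₑ = (2.230·5.440 − 1.980·1.800) / 0.2500 = 34.27 mg/L.

34.3 mg/L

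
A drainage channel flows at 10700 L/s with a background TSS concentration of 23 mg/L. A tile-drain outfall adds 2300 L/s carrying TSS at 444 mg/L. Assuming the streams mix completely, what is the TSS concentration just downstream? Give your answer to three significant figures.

97.5 mg/L

Conservation of mass: C = (10700·23.00 + 2300·444.0) / 13000 = 1267000/13000 = 97.48 mg/L.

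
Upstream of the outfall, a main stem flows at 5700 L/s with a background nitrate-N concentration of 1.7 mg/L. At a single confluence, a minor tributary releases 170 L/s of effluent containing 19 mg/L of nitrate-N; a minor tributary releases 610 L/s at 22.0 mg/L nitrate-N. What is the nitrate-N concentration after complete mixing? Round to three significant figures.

After mixing, C = (5700·1.700 + 170.0·19.00 + 610.0·22.00) / 6480 = 26340/6480 = 4.065 mg/L.

4.06 mg/L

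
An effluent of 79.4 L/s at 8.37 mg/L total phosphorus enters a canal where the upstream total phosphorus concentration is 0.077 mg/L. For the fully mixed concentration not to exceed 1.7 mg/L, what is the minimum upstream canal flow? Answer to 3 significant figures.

326 L/s

Set C_mix = 1.7: (Q·0.07700 + 79.40·8.370) / (Q + 79.40) = 1.7
→ Q = 79.40·(8.370 − 1.7)/(1.7 − 0.07700) = 326.3 L/s.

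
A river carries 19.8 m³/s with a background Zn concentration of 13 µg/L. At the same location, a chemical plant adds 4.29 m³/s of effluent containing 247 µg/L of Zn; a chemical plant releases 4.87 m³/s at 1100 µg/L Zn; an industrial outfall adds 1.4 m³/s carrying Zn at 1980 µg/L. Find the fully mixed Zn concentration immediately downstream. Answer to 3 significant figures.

311 µg/L

Mixed concentration C = ΣQC/ΣQ = (19.80·13.00 + 4.290·247.0 + 4.870·1100 + 1.400·1980) / 30.36 = 9446/30.36 = 311.1 µg/L.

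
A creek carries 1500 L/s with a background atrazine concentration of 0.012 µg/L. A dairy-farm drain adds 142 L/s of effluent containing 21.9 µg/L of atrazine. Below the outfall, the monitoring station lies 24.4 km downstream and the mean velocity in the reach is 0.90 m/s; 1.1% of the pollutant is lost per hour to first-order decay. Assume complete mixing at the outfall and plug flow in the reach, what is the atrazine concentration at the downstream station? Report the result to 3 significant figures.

Flow-weighted average: C = (1500·0.01200 + 142.0·21.90) / 1642 = 3128/1642 = 1.905 µg/L.
Travel time t = 24.4·1000 / 0.90 = 27110 s = 7.531 h.
1.1%/h lost → k = −ln(1 − 0.011) = 0.01106 h⁻¹.
Applying C = C₀e^(−kt): 1.905 × 0.9201 = 1.753 µg/L.

1.75 µg/L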